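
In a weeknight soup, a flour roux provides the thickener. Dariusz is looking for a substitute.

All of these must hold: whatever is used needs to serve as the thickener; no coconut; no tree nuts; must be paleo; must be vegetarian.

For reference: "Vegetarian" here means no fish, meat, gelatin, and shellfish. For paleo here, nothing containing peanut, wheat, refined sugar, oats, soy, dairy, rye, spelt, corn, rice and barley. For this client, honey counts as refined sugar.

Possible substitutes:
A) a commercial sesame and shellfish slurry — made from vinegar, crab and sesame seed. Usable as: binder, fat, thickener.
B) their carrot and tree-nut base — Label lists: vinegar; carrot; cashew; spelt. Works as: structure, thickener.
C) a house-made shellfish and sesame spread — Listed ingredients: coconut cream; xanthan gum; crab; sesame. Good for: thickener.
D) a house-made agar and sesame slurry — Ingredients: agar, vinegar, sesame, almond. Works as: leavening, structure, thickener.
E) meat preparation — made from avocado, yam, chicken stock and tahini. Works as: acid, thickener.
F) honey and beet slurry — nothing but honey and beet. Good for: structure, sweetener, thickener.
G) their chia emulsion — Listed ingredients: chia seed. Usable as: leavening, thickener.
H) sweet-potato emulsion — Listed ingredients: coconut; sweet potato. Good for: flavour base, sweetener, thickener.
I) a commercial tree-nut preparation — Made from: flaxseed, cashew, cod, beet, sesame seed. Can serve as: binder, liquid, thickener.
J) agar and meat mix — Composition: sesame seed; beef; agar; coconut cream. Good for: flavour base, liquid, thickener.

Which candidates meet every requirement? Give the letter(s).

G

A: has crab, so not vegetarian — out
B: has spelt, so not paleo; has cashew, so not tree-nut-free — no
C: has crab, so not vegetarian; has coconut cream, so not coconut-free — reject
D: has almond, so not tree-nut-free — no
E: has chicken stock, so not vegetarian — out
F: has honey, so not paleo — no
G: no tree nuts, no coconut — OK
H: has coconut, so not coconut-free — reject
I: has cod, so not vegetarian; has cashew, so not tree-nut-free — out
J: has beef, so not vegetarian; has coconut cream, so not coconut-free — reject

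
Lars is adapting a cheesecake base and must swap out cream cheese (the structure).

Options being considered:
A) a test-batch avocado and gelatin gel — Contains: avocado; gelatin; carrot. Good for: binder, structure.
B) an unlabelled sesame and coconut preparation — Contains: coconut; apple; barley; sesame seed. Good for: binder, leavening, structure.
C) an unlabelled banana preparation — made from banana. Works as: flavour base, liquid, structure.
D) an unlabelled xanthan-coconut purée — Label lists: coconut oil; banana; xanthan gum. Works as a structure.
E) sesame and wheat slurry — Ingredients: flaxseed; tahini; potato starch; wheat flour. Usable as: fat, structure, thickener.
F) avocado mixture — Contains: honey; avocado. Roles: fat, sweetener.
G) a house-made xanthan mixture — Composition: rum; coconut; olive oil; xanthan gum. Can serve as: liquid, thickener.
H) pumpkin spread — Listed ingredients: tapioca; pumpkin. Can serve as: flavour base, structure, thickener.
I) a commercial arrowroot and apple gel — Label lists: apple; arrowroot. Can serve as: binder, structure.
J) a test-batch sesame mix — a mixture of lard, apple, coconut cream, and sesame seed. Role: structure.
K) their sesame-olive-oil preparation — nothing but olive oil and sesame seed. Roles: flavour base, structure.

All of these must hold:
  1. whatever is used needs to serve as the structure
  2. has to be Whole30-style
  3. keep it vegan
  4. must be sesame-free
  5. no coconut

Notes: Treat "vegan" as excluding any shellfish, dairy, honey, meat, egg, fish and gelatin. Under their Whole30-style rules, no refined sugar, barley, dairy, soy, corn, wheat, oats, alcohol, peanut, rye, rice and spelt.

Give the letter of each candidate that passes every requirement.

C, H, I

A: has gelatin, so not vegan — out
B: has barley, so not Whole30-style; has coconut, so not coconut-free (and 1 more) — no
C: no sesame, Whole30-style — valid
D: has coconut oil, so not coconut-free — out
E: has wheat flour, so not Whole30-style; has tahini, so not sesame-free — no
F: not usable as a structure; has honey, so not vegan — no
G: not usable as a structure; has rum, so not Whole30-style (and 1 more) — reject
H: works as a structure, no sesame, Whole30-style — valid
I: all constraints satisfied — valid
J: has lard, so not vegan; has coconut cream, so not coconut-free (and 1 more) — no
K: has sesame seed, so not sesame-free — no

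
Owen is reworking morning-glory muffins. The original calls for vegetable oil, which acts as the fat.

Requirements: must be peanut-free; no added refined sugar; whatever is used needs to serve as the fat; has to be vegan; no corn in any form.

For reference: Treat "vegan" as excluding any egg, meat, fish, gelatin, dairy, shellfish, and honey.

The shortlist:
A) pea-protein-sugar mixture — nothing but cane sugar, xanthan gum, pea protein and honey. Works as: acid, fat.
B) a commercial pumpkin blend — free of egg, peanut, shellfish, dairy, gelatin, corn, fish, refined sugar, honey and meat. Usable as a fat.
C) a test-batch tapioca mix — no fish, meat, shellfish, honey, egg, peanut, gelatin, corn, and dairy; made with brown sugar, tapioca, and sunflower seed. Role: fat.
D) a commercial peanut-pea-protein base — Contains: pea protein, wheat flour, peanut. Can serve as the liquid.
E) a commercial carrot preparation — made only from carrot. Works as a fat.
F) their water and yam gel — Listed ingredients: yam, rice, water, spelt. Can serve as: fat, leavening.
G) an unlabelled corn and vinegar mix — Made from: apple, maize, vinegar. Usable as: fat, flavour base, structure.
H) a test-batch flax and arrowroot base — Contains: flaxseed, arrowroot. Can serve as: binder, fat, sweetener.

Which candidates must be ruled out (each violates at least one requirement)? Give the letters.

A: has honey, so not vegan; has cane sugar, so not no-added-sugar — out
B: nothing on the exclusion list — valid
C: has brown sugar, so not no-added-sugar — out
D: not usable as a fat; has peanut, so not peanut-free — no
E: only carrot; none excluded — OK
F: all constraints satisfied — keep
G: has maize, so not corn-free — out
H: no refined sugar, no peanut — valid

A, C, D, G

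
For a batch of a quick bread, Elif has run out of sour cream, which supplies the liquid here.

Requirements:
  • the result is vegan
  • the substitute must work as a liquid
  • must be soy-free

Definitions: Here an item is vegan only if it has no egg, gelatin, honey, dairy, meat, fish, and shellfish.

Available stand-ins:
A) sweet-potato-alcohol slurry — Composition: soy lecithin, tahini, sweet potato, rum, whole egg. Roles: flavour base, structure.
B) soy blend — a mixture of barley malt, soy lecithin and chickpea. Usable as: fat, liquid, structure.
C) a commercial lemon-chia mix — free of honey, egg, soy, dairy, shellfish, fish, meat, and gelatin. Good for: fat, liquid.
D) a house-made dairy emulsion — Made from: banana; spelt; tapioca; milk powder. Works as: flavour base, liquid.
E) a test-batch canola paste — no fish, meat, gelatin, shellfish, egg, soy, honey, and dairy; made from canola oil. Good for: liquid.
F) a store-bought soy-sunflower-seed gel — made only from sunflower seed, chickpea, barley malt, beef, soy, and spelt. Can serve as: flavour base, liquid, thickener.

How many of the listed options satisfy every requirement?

2

A: not usable as a liquid; has whole egg, so not vegan (and 1 more) — reject
B: has soy lecithin, so not soy-free — no
C: no soy, vegan — valid
D: has milk powder, so not vegan — no
E: works as a liquid, vegan, no soy — keep
F: has beef, so not vegan; has soy, so not soy-free — no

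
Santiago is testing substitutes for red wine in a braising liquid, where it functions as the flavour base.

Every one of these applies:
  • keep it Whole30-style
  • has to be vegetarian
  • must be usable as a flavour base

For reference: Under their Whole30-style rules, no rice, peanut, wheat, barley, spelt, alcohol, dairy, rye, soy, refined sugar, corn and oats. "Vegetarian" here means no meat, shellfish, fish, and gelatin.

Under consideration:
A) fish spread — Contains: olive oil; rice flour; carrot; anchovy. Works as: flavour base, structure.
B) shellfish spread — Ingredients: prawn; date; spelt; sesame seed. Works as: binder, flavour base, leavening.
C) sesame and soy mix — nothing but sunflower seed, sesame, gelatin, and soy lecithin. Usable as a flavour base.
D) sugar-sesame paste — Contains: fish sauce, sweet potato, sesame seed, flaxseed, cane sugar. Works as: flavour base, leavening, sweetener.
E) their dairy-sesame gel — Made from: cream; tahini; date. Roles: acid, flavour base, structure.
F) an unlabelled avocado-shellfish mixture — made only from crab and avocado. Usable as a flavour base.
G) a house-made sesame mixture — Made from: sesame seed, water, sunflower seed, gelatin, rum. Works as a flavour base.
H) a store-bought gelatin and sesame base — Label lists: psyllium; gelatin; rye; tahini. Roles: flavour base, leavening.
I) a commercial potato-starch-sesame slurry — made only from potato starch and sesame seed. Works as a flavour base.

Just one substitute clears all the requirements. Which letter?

I

A: has rice flour, so not Whole30-style; has anchovy, so not vegetarian — reject
B: has spelt, so not Whole30-style; has prawn, so not vegetarian — no
C: has soy lecithin, so not Whole30-style; has gelatin, so not vegetarian — reject
D: has cane sugar, so not Whole30-style; has fish sauce, so not vegetarian — no
E: has cream, so not Whole30-style — out
F: has crab, so not vegetarian — reject
G: has rum, so not Whole30-style; has gelatin, so not vegetarian — out
H: has rye, so not Whole30-style; has gelatin, so not vegetarian — reject
I: all constraints satisfied — OK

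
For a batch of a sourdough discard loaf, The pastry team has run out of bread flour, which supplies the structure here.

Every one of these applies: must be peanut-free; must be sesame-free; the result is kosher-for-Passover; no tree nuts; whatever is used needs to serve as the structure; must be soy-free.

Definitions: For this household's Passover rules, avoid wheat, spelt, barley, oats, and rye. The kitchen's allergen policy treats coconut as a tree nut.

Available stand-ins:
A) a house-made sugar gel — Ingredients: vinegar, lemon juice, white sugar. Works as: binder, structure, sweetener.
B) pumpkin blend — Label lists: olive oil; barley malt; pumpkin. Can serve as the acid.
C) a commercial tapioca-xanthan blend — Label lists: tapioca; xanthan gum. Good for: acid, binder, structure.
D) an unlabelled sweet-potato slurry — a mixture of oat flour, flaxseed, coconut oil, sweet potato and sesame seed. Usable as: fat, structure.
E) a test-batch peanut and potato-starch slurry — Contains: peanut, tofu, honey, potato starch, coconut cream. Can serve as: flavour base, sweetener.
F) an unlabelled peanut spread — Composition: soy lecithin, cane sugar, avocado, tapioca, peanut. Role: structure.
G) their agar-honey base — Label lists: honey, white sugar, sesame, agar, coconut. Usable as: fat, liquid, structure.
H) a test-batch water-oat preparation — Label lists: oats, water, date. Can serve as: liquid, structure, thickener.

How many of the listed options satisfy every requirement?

2

A: works as a structure, no peanut, no sesame — OK
B: not usable as a structure; has barley malt, so not kosher-for-Passover — reject
C: no peanut, tree-nut-free — OK
D: has oat flour, so not kosher-for-Passover; has sesame seed, so not sesame-free (and 1 more) — reject
E: not usable as a structure; has peanut, so not peanut-free (and 2 more) — out
F: has peanut, so not peanut-free; has soy lecithin, so not soy-free — no
G: has sesame, so not sesame-free; has coconut, so not tree-nut-free — no
H: has oats, so not kosher-for-Passover — reject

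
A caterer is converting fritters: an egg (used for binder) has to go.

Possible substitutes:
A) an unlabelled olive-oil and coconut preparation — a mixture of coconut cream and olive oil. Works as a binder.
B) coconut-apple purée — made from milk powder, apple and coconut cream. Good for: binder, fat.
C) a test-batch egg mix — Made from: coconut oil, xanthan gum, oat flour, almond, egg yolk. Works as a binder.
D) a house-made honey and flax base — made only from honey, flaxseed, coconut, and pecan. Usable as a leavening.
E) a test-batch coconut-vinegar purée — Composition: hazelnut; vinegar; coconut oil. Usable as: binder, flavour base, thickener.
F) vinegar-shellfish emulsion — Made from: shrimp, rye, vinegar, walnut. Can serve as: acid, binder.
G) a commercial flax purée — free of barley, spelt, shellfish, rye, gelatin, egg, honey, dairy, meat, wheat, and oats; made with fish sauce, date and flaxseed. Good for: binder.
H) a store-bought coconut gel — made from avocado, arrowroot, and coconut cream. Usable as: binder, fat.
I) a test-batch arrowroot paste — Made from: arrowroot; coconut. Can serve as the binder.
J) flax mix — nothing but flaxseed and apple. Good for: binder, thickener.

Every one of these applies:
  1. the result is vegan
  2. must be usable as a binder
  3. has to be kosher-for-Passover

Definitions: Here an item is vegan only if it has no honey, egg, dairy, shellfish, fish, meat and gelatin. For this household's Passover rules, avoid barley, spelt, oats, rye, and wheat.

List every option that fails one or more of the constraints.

B, C, D, F, G

A: only coconut cream and olive oil; none excluded — valid
B: has milk powder, so not vegan — out
C: has egg yolk, so not vegan; has oat flour, so not kosher-for-Passover — out
D: not usable as a binder; has honey, so not vegan — reject
E: kosher-for-Passover, vegan — OK
F: has shrimp, so not vegan; has rye, so not kosher-for-Passover — out
G: has fish sauce, so not vegan — no
H: only coconut cream, avocado and arrowroot; none excluded — valid
I: only coconut and arrowroot; none excluded — OK
J: works as a binder, vegan, kosher-for-Passover — OK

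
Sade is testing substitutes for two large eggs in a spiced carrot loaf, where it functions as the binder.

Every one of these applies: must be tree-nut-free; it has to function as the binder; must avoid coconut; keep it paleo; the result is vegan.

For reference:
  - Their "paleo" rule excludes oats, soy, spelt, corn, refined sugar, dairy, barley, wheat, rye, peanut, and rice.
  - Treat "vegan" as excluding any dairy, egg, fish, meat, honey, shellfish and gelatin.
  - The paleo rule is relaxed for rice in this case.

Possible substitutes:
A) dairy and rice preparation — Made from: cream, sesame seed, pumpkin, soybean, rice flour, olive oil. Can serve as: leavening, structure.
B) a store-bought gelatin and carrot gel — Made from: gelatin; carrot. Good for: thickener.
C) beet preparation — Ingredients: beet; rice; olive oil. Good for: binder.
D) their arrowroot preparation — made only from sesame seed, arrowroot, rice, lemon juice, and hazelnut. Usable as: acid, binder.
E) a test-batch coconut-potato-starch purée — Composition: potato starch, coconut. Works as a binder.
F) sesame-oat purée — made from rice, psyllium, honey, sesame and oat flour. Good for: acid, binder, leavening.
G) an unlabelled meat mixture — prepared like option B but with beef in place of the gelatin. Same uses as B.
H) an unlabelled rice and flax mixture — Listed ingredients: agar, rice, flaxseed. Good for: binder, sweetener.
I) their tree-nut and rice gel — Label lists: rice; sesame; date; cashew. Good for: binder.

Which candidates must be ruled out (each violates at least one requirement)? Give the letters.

A: not usable as a binder; has cream, so not paleo (and 1 more) — no
B: not usable as a binder; has gelatin, so not vegan — out
C: rice is permitted under the paleo carve-out; nothing else excluded — keep
D: has hazelnut, so not tree-nut-free — out
E: has coconut, so not coconut-free — out
F: has oat flour, so not paleo; has honey, so not vegan — out
G: not usable as a binder; has beef, so not vegan — out
H: rice is permitted under the paleo carve-out; nothing else excluded — OK
I: has cashew, so not tree-nut-free — out

A, B, D, E, F, G, I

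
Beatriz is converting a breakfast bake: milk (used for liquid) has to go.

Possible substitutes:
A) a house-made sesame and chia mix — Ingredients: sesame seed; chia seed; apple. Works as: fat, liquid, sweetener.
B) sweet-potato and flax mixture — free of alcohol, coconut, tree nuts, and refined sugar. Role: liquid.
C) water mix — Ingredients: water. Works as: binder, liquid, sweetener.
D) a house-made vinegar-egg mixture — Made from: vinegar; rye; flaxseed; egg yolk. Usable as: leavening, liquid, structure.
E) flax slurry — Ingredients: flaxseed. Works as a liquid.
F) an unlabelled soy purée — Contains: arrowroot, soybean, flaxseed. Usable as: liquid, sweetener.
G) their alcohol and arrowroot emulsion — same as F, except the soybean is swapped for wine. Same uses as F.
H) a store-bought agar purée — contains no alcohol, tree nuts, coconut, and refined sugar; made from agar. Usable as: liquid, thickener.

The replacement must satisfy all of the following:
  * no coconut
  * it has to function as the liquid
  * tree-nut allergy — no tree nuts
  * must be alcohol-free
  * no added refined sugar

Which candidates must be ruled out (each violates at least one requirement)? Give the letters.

G

A: nothing on the exclusion list — OK
B: no alcohol, no refined sugar — keep
C: only water; none excluded — keep
D: works as a liquid, no alcohol, no tree nuts — keep
E: no alcohol, no tree nuts — OK
F: nothing on the exclusion list — OK
G: has wine, so not alcohol-free — no
H: no tree nuts, no alcohol — keep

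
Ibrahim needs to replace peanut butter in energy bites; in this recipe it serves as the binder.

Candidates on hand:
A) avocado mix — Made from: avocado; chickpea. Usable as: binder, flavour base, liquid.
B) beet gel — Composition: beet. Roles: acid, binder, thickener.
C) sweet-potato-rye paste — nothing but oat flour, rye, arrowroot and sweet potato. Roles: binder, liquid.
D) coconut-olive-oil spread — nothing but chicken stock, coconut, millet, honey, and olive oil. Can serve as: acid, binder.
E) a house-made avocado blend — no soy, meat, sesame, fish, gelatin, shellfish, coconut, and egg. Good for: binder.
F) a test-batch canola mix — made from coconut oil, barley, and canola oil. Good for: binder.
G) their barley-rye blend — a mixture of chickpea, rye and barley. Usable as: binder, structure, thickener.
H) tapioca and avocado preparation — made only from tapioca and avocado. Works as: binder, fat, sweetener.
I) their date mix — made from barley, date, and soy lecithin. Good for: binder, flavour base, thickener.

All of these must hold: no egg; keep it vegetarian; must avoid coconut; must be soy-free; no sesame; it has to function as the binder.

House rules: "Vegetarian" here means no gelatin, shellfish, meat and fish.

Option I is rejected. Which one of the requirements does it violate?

usable as a binder: satisfied
vegetarian: satisfied
coconut-free: satisfied
soy-free: has soy lecithin — fails
egg-free: satisfied
sesame-free: satisfied

soy-free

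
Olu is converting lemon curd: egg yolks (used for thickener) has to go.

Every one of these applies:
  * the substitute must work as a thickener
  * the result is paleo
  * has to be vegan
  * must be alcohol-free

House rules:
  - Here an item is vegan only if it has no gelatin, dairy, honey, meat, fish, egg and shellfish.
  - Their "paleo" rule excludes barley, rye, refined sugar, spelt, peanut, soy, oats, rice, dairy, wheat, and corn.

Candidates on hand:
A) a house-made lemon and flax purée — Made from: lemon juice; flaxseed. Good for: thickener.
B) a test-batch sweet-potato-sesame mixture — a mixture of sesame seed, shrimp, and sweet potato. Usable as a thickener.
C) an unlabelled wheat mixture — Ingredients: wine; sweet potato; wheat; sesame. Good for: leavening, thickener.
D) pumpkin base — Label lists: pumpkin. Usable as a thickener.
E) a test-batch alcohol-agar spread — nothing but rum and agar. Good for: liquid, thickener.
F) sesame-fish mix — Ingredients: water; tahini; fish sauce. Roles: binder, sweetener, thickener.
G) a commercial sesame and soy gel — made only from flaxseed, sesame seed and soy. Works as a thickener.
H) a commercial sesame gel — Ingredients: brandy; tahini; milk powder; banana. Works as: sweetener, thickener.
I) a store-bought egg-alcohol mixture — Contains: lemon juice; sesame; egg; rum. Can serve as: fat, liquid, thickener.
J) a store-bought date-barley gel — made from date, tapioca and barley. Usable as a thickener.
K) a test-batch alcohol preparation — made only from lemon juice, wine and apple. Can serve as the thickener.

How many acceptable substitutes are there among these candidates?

A: nothing on the exclusion list — keep
B: has shrimp, so not vegan — no
C: has wheat, so not paleo; has wine, so not alcohol-free — reject
D: every rule checks out — valid
E: has rum, so not alcohol-free — out
F: has fish sauce, so not vegan — reject
G: has soy, so not paleo — out
H: has milk powder, so not vegan; has milk powder, so not paleo (and 1 more) — out
I: has egg, so not vegan; has rum, so not alcohol-free — reject
J: has barley, so not paleo — reject
K: has wine, so not alcohol-free — out

2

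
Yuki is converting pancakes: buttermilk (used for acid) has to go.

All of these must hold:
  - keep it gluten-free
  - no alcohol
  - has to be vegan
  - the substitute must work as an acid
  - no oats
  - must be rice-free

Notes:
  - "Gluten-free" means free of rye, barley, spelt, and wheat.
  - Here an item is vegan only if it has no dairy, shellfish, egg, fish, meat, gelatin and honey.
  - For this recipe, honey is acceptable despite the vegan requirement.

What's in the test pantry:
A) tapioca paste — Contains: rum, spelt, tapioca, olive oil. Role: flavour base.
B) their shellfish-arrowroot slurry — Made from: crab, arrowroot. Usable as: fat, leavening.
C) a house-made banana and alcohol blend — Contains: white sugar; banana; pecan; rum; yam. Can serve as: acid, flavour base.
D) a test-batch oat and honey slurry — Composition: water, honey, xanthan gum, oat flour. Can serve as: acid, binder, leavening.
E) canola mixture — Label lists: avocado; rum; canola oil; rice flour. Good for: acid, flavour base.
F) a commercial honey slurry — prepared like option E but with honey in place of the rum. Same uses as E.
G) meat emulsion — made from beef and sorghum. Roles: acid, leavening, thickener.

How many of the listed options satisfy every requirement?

0

A: not usable as an acid; has spelt, so not gluten-free (and 1 more) — no
B: not usable as an acid; has crab, so not vegan — out
C: has rum, so not alcohol-free — no
D: has oat flour, so not oat-free — out
E: has rum, so not alcohol-free; has rice flour, so not rice-free — reject
F: has rice flour, so not rice-free — no
G: has beef, so not vegan — reject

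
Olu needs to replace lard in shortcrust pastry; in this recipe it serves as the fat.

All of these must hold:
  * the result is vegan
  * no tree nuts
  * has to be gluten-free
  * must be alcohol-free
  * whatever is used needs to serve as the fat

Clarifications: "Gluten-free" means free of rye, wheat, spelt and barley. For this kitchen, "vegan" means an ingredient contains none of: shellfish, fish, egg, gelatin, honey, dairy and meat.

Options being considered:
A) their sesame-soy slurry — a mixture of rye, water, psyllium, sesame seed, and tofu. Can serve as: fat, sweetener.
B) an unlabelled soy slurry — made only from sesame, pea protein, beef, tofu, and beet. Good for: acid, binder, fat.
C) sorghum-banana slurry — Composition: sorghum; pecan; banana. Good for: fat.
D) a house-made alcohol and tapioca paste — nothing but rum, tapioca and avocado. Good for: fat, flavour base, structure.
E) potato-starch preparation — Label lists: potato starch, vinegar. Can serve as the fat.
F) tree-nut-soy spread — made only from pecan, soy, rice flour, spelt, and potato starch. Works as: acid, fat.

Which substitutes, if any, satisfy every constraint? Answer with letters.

E

A: has rye, so not gluten-free — out
B: has beef, so not vegan — out
C: has pecan, so not tree-nut-free — out
D: has rum, so not alcohol-free — out
E: nothing on the exclusion list — valid
F: has spelt, so not gluten-free; has pecan, so not tree-nut-free — reject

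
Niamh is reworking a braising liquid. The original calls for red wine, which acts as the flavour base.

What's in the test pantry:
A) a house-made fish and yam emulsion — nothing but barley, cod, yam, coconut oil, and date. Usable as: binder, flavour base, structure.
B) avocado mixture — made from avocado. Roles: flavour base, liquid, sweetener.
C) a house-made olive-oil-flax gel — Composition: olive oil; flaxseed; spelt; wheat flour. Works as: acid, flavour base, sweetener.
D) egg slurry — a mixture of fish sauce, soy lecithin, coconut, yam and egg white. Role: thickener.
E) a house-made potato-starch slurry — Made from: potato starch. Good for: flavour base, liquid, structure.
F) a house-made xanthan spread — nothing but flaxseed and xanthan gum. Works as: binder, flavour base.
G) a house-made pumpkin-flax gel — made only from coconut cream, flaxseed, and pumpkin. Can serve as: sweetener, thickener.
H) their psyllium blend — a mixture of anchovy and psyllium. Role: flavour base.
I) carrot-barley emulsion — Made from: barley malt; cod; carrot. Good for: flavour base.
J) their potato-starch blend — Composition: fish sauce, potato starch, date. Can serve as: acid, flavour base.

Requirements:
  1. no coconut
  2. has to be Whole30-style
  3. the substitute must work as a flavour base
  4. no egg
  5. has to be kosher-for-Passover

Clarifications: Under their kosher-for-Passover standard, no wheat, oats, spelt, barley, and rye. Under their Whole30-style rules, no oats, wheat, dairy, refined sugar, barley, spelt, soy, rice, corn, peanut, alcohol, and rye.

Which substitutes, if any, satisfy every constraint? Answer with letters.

B, E, F, H, J

A: has barley, so not kosher-for-Passover; has barley, so not Whole30-style (and 1 more) — reject
B: all constraints satisfied — OK
C: has spelt, so not kosher-for-Passover; has spelt, so not Whole30-style — no
D: not usable as a flavour base; has soy lecithin, so not Whole30-style (and 2 more) — reject
E: works as a flavour base, kosher-for-Passover, no coconut — OK
F: nothing on the exclusion list — keep
G: not usable as a flavour base; has coconut cream, so not coconut-free — no
H: only anchovy and psyllium; none excluded — valid
I: has barley malt, so not kosher-for-Passover; has barley malt, so not Whole30-style — out
J: only fish sauce, date and potato starch; none excluded — OK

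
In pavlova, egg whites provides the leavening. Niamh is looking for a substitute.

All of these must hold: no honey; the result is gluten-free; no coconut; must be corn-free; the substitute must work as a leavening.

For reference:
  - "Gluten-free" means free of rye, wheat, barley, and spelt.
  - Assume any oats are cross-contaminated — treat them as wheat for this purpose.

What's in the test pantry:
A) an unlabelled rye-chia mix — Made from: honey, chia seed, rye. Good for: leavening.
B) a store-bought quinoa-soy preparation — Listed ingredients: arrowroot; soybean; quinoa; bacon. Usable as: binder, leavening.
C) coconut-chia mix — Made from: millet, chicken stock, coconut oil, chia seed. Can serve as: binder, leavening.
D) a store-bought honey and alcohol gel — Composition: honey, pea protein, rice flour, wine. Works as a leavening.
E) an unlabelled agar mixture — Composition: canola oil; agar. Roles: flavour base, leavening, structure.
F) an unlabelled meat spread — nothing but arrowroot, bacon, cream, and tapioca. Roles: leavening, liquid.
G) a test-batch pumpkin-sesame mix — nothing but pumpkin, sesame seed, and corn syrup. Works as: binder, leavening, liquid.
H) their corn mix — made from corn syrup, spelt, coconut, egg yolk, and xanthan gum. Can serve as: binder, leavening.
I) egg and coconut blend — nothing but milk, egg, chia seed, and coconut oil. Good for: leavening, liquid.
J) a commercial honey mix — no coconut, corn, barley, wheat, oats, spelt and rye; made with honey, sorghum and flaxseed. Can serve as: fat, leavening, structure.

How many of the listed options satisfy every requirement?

A: has rye, so not gluten-free; has honey, so not honey-free — out
B: every rule checks out — keep
C: has coconut oil, so not coconut-free — reject
D: has honey, so not honey-free — no
E: only canola oil and agar; none excluded — valid
F: nothing on the exclusion list — OK
G: has corn syrup, so not corn-free — reject
H: has spelt, so not gluten-free; has coconut, so not coconut-free (and 1 more) — reject
I: has coconut oil, so not coconut-free — no
J: has honey, so not honey-free — out

3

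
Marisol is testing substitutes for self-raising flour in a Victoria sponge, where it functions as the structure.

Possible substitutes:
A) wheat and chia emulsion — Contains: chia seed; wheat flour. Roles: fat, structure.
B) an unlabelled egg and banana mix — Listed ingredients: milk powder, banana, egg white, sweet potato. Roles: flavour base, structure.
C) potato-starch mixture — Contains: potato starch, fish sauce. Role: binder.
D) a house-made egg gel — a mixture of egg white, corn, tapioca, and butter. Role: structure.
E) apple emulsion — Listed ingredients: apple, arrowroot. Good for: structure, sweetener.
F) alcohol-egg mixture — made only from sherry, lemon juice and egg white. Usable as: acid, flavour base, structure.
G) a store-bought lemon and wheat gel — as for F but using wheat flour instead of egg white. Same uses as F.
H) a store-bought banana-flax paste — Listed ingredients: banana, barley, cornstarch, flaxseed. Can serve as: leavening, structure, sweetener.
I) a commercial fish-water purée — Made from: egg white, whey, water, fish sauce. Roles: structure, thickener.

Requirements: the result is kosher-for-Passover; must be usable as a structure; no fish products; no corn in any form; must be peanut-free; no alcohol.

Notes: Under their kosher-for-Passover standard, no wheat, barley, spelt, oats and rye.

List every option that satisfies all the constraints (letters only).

A: has wheat flour, so not kosher-for-Passover — no
B: works as a structure, no alcohol, kosher-for-Passover — keep
C: not usable as a structure; has fish sauce, so not fish-free — reject
D: has corn, so not corn-free — out
E: nothing on the exclusion list — valid
F: has sherry, so not alcohol-free — reject
G: has wheat flour, so not kosher-for-Passover; has sherry, so not alcohol-free — reject
H: has barley, so not kosher-for-Passover; has cornstarch, so not corn-free — no
I: has fish sauce, so not fish-free — out

B, E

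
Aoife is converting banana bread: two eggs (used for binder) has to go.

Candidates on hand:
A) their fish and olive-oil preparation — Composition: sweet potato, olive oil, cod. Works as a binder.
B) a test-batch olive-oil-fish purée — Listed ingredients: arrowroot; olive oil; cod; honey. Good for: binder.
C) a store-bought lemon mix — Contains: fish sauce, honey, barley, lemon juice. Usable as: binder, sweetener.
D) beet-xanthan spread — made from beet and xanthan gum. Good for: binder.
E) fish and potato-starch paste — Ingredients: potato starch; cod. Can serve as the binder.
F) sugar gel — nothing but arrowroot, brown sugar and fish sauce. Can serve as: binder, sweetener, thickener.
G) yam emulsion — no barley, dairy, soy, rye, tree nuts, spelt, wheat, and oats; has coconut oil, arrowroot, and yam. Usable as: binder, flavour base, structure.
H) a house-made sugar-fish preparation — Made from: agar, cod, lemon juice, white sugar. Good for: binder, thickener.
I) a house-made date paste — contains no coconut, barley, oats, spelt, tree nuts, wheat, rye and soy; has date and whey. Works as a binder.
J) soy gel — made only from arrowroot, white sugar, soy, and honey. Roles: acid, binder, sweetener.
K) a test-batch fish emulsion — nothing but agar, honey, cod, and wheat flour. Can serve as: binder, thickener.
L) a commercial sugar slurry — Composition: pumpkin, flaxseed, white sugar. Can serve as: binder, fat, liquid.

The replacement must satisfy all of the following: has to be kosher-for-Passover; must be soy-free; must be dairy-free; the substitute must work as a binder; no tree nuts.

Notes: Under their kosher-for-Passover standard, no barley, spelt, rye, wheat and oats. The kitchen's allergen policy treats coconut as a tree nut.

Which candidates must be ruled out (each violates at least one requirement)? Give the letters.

A: works as a binder, no soy, no dairy — OK
B: works as a binder, no dairy, no soy — OK
C: has barley, so not kosher-for-Passover — reject
D: kosher-for-Passover, no dairy — valid
E: only cod and potato starch; none excluded — valid
F: only fish sauce, brown sugar, and arrowroot; none excluded — keep
G: has coconut oil, so not tree-nut-free — reject
H: nothing on the exclusion list — OK
I: has whey, so not dairy-free — no
J: has soy, so not soy-free — no
K: has wheat flour, so not kosher-for-Passover — out
L: only white sugar, flaxseed and pumpkin; none excluded — OK

C, G, I, J, K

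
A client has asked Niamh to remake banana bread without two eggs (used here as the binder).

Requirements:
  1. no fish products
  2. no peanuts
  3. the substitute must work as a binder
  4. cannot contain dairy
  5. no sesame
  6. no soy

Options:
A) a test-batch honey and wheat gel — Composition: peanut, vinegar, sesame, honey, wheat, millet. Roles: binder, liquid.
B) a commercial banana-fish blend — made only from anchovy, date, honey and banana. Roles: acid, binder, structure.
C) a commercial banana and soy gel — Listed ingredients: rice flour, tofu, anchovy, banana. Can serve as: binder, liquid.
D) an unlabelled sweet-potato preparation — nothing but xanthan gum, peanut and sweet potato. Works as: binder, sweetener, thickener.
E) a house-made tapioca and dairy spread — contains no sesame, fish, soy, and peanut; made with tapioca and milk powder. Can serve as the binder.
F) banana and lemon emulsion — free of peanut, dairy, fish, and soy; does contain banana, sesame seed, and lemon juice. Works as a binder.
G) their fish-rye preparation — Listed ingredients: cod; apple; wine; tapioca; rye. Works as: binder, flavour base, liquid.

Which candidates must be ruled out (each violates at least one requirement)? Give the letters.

A, B, C, D, E, F, G

A: has sesame, so not sesame-free; has peanut, so not peanut-free — reject
B: has anchovy, so not fish-free — no
C: has anchovy, so not fish-free; has tofu, so not soy-free — out
D: has peanut, so not peanut-free — reject
E: has milk powder, so not dairy-free — no
F: has sesame seed, so not sesame-free — no
G: has cod, so not fish-free — out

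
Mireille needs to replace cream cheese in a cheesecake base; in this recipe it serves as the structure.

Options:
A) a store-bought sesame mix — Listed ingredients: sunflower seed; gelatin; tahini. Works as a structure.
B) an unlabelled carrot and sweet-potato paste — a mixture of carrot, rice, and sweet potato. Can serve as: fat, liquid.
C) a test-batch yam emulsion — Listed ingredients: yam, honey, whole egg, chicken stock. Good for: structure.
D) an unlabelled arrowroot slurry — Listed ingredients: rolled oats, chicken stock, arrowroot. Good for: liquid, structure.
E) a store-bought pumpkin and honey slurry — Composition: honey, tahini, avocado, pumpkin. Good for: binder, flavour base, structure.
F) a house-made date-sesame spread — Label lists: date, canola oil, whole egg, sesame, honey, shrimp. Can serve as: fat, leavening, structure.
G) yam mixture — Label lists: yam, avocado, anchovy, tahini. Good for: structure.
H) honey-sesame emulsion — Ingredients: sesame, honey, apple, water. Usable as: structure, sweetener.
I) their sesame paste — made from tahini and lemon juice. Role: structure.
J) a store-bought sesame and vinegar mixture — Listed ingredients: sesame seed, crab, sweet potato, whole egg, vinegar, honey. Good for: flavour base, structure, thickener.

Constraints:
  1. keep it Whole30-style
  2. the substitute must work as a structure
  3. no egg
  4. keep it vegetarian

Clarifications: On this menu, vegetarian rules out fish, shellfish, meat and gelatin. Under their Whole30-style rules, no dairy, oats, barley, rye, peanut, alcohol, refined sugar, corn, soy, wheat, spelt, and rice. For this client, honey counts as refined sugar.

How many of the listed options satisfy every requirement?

1

A: has gelatin, so not vegetarian — out
B: not usable as a structure; has rice, so not Whole30-style — no
C: has chicken stock, so not vegetarian; has honey, so not Whole30-style (and 1 more) — no
D: has chicken stock, so not vegetarian; has rolled oats, so not Whole30-style — out
E: has honey, so not Whole30-style — out
F: has shrimp, so not vegetarian; has honey, so not Whole30-style (and 1 more) — out
G: has anchovy, so not vegetarian — no
H: has honey, so not Whole30-style — out
I: vegetarian, Whole30-style — OK
J: has crab, so not vegetarian; has honey, so not Whole30-style (and 1 more) — no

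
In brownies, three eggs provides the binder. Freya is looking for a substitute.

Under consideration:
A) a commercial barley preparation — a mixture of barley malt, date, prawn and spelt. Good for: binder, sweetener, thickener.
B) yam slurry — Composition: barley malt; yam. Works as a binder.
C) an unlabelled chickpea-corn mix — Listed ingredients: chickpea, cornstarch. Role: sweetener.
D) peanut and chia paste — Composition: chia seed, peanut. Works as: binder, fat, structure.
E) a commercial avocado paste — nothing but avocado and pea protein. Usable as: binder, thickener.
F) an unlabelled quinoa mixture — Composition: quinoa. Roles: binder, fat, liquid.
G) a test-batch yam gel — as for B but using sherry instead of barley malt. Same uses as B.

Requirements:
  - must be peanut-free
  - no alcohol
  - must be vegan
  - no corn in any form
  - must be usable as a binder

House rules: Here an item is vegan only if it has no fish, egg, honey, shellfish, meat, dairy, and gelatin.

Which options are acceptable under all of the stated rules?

B, E, F

A: has prawn, so not vegan — reject
B: no alcohol, no peanut — OK
C: not usable as a binder; has cornstarch, so not corn-free — out
D: has peanut, so not peanut-free — reject
E: works as a binder, no alcohol, no peanut — OK
F: only quinoa; none excluded — OK
G: has sherry, so not alcohol-free — reject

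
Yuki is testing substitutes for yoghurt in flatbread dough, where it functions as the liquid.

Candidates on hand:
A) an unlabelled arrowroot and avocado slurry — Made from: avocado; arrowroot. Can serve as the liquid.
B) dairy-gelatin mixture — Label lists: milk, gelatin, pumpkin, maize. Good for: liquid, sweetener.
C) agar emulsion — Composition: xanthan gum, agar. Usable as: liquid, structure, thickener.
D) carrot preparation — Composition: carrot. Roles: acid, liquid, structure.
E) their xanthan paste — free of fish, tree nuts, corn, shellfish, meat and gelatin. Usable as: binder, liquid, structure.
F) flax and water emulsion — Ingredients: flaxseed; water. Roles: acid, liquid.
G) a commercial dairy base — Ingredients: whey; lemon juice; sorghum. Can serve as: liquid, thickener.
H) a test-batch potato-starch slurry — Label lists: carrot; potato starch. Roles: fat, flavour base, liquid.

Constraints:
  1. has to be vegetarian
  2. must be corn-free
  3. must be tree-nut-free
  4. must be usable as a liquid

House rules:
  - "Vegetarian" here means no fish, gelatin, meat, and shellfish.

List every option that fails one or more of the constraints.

A: no tree nuts, vegetarian — valid
B: has gelatin, so not vegetarian; has maize, so not corn-free — no
C: every rule checks out — keep
D: works as a liquid, no tree nuts, no corn — keep
E: every rule checks out — keep
F: every rule checks out — OK
G: works as a liquid, vegetarian, no tree nuts — valid
H: nothing on the exclusion list — OK

B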